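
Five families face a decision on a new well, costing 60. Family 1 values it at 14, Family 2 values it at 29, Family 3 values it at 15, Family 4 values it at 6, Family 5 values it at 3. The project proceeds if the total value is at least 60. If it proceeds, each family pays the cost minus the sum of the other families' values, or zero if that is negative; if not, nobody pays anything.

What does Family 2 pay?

Total value 67 ≥ cost 60, so the project is built.
The other families' values sum to 38.
Cost minus that sum is 60 - 38 = 22.

22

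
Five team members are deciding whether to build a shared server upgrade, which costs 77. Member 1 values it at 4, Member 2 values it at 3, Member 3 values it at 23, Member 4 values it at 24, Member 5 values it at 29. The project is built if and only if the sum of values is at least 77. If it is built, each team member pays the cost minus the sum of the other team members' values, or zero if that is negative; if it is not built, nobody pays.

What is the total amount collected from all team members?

58

Total value 83 ≥ cost 77, so it is built.
Member 1: others sum to 79; max(0, 77 - 79) = 0.
Member 2: others sum to 80; max(0, 77 - 80) = 0.
Member 3: others sum to 60; max(0, 77 - 60) = 17.
Member 4: others sum to 59; max(0, 77 - 59) = 18.
Member 5: others sum to 54; max(0, 77 - 54) = 23.
Total collected = 0 + 0 + 17 + 18 + 23 = 58.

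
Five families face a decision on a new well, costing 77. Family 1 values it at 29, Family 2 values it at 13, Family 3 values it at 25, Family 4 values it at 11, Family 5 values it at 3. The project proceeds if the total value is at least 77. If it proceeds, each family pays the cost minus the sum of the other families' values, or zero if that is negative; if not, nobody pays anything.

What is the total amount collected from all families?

62

Total value 81 ≥ cost 77, so it is built.
Family 1: others sum to 52; max(0, 77 - 52) = 25.
Family 2: others sum to 68; max(0, 77 - 68) = 9.
Family 3: others sum to 56; max(0, 77 - 56) = 21.
Family 4: others sum to 70; max(0, 77 - 70) = 7.
Family 5: others sum to 78; max(0, 77 - 78) = 0.
Total collected = 25 + 9 + 21 + 7 + 0 = 62.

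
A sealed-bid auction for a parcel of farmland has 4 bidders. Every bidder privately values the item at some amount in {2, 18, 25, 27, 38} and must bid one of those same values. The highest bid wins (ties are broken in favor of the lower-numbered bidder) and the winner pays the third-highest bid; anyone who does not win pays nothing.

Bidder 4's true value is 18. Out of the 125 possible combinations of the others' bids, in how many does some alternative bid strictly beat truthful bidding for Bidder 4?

9

Others bid (2, 2, 18): truth gives 0; bid 25 gives 16 > 0. Violating.
Others bid (2, 2, 25): truth gives 0; bid 27 gives 16 > 0. Violating.
Others bid (2, 2, 27): truth gives 0; bid 38 gives 16 > 0. Violating.
Others bid (2, 18, 2): truth gives 0; bid 25 gives 16 > 0. Violating.
Others bid (2, 2, 2): truth gives 16; no alternative beats it.
Others bid (2, 2, 38): truth gives 0; no alternative beats it.
(Checking all 125 profiles: 9 have a profitable deviation, 116 do not.)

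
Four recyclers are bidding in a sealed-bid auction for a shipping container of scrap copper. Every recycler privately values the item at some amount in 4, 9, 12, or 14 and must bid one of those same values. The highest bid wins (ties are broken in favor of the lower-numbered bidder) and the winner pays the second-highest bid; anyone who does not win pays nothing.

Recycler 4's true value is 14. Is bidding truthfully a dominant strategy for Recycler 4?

Yes

Check each profile of the others' bids and compare truth against every alternative bid.
Others bid (4, 4, 12): truth gives 2, best alternative gives 0.
Others bid (4, 9, 12): truth gives 2, best alternative gives 0.
Others bid (4, 12, 4): truth gives 2, best alternative gives 0.
Others bid (4, 12, 9): truth gives 2, best alternative gives 0.
Others bid (4, 12, 12): truth gives 2, best alternative gives 0.
Others bid (9, 4, 12): truth gives 2, best alternative gives 0.
(Remaining 58 profiles checked similarly; truth is weakly best in each.)
In every case the truthful bid is at least as good as any alternative, so it is a dominant strategy.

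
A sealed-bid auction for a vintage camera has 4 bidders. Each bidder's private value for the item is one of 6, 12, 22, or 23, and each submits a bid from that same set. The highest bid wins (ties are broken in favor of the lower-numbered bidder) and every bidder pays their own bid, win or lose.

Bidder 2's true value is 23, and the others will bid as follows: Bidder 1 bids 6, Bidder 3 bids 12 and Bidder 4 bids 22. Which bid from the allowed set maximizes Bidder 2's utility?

22

Bid 6: loses but pays 6, utility -6.
Bid 12: loses but pays 12, utility -12.
Bid 22: wins, pays 22, utility 23 - 22 = 1.
Bid 23: wins, pays 23, utility 23 - 23 = 0.
The best choice is 22 with utility 1.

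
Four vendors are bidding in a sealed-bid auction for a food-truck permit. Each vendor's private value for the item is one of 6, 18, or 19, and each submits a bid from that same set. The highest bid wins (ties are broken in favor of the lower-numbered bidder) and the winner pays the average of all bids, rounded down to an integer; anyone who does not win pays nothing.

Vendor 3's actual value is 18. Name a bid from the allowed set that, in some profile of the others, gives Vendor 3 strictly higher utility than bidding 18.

19

Suppose Vendor 1 bids 6, Vendor 2 bids 6 and Vendor 4 bids 19.
Bid 18: loses, pays 0, utility 0.
Bid 19: wins, pays 12, utility 18 - 12 = 6.
So bidding 19 beats truth here (6 > 0).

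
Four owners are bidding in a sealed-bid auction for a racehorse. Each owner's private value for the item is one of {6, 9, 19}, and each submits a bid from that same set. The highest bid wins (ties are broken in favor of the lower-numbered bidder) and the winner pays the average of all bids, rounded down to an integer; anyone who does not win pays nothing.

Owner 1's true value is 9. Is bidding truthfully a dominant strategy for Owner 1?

Yes

Check each profile of the others' bids and compare truth against every alternative bid.
Others bid (6, 6, 9): truth gives 2, best alternative gives 0.
Others bid (6, 9, 6): truth gives 2, best alternative gives 0.
Others bid (9, 6, 6): truth gives 2, best alternative gives 0.
Others bid (6, 9, 9): truth gives 1, best alternative gives 0.
Others bid (9, 6, 9): truth gives 1, best alternative gives 0.
Others bid (9, 9, 6): truth gives 1, best alternative gives 0.
(Remaining 21 profiles checked similarly; truth is weakly best in each.)
In every case the truthful bid is at least as good as any alternative, so it is a dominant strategy.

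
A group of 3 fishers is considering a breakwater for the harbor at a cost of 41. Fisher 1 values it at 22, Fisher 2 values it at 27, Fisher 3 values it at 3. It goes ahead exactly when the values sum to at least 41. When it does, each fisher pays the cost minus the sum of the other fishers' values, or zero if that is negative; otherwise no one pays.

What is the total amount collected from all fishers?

Total value 52 ≥ cost 41, so it is built.
Fisher 1: others sum to 30; max(0, 41 - 30) = 11.
Fisher 2: others sum to 25; max(0, 41 - 25) = 16.
Fisher 3: others sum to 49; max(0, 41 - 49) = 0.
Total collected = 11 + 16 + 0 = 27.

27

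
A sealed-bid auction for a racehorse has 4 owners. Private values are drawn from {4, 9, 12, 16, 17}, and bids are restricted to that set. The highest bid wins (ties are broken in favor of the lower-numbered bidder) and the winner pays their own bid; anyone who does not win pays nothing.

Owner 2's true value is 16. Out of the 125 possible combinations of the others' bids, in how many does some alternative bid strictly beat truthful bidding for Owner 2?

18

Others bid (4, 4, 4): truth gives 0; bid 9 gives 7 > 0. Violating.
Others bid (4, 4, 9): truth gives 0; bid 9 gives 7 > 0. Violating.
Others bid (4, 4, 12): truth gives 0; bid 12 gives 4 > 0. Violating.
Others bid (4, 9, 4): truth gives 0; bid 9 gives 7 > 0. Violating.
Others bid (4, 4, 16): truth gives 0; no alternative beats it.
Others bid (4, 4, 17): truth gives 0; no alternative beats it.
(Checking all 125 profiles: 18 have a profitable deviation, 107 do not.)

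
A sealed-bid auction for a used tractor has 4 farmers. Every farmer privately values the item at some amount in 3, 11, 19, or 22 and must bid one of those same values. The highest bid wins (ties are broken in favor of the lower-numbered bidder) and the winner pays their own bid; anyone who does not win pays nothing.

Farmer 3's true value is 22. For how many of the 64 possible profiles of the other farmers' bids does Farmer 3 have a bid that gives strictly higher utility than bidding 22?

Others bid (3, 3, 3): truth gives 0; bid 11 gives 11 > 0. Violating.
Others bid (3, 3, 11): truth gives 0; bid 11 gives 11 > 0. Violating.
Others bid (3, 3, 19): truth gives 0; bid 19 gives 3 > 0. Violating.
Others bid (3, 11, 3): truth gives 0; bid 19 gives 3 > 0. Violating.
Others bid (3, 3, 22): truth gives 0; no alternative beats it.
Others bid (3, 11, 22): truth gives 0; no alternative beats it.
(Checking all 64 profiles: 12 have a profitable deviation, 52 do not.)

12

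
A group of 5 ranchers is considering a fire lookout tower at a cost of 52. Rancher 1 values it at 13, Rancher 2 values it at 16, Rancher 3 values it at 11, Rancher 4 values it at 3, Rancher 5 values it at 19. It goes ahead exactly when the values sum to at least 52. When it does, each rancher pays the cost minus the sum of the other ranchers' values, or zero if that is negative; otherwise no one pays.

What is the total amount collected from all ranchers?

19

Total value 62 ≥ cost 52, so it is built.
Rancher 1: others sum to 49; max(0, 52 - 49) = 3.
Rancher 2: others sum to 46; max(0, 52 - 46) = 6.
Rancher 3: others sum to 51; max(0, 52 - 51) = 1.
Rancher 4: others sum to 59; max(0, 52 - 59) = 0.
Rancher 5: others sum to 43; max(0, 52 - 43) = 9.
Total collected = 3 + 6 + 1 + 0 + 9 = 19.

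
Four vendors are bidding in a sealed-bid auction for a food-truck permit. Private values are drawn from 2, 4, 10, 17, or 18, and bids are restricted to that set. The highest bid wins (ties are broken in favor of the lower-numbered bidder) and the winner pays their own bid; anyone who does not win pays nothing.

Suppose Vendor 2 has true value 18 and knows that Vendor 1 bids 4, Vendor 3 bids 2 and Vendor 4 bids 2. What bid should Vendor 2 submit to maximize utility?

Bid 2: loses, pays 0, utility 0.
Bid 4: loses, pays 0, utility 0.
Bid 10: wins, pays 10, utility 18 - 10 = 8.
Bid 17: wins, pays 17, utility 18 - 17 = 1.
Bid 18: wins, pays 18, utility 18 - 18 = 0.
The best choice is 10 with utility 8.

10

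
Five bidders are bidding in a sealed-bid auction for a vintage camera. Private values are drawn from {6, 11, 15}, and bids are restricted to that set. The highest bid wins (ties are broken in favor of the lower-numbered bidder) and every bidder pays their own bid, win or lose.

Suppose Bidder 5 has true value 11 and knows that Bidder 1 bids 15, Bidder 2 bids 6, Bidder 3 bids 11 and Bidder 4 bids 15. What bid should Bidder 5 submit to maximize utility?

Bid 6: loses but pays 6, utility -6.
Bid 11: loses but pays 11, utility -11.
Bid 15: loses but pays 15, utility -15.
The best choice is 6 with utility -6.

6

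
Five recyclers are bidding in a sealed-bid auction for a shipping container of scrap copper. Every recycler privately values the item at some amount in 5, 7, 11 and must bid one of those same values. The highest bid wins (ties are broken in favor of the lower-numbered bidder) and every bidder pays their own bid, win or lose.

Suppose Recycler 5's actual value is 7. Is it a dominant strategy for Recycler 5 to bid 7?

Consider the case where Recycler 1 bids 5, Recycler 2 bids 5, Recycler 3 bids 5 and Recycler 4 bids 7.
Truthful bid 7: loses but pays 7, utility -7.
Bid 5 instead: loses but pays 5, utility -5.
Since -5 > -7, bidding 5 is strictly better here, so truthful bidding is not dominant.

No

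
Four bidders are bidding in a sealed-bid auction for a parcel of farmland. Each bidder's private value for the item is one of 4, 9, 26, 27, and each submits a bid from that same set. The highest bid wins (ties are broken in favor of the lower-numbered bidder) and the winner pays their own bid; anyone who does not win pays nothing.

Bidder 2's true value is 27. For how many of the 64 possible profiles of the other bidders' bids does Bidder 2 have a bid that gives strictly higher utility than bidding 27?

Others bid (4, 4, 4): truth gives 0; bid 9 gives 18 > 0. Violating.
Others bid (4, 4, 9): truth gives 0; bid 9 gives 18 > 0. Violating.
Others bid (4, 4, 26): truth gives 0; bid 26 gives 1 > 0. Violating.
Others bid (4, 9, 4): truth gives 0; bid 9 gives 18 > 0. Violating.
Others bid (4, 4, 27): truth gives 0; no alternative beats it.
Others bid (4, 9, 27): truth gives 0; no alternative beats it.
(Checking all 64 profiles: 18 have a profitable deviation, 46 do not.)

18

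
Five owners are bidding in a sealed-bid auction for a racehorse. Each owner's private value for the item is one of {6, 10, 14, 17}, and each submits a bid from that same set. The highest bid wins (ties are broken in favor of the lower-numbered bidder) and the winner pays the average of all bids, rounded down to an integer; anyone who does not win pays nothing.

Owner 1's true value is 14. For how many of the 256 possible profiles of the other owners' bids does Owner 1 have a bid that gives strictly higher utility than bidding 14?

125

Others bid (6, 6, 6, 6): truth gives 7; bid 6 gives 8 > 7. Violating.
Others bid (6, 6, 6, 10): truth gives 6; bid 10 gives 7 > 6. Violating.
Others bid (6, 6, 6, 17): truth gives 0; bid 17 gives 4 > 0. Violating.
Others bid (6, 6, 10, 6): truth gives 6; bid 10 gives 7 > 6. Violating.
Others bid (6, 6, 6, 14): truth gives 5; no alternative beats it.
Others bid (6, 6, 10, 14): truth gives 4; no alternative beats it.
(Checking all 256 profiles: 125 have a profitable deviation, 131 do not.)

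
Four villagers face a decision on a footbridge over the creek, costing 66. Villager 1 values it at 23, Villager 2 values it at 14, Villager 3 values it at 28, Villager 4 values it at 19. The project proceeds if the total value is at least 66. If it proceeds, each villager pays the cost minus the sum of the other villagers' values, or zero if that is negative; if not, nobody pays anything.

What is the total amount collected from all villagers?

16

Total value 84 ≥ cost 66, so it is built.
Villager 1: others sum to 61; max(0, 66 - 61) = 5.
Villager 2: others sum to 70; max(0, 66 - 70) = 0.
Villager 3: others sum to 56; max(0, 66 - 56) = 10.
Villager 4: others sum to 65; max(0, 66 - 65) = 1.
Total collected = 5 + 0 + 10 + 1 = 16.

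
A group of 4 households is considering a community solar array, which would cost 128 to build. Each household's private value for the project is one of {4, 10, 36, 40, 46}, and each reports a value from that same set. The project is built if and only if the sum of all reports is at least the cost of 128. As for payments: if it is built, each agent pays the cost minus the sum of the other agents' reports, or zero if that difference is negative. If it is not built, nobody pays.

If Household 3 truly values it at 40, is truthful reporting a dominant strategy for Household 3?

Yes

Check each profile of the others' reports and compare truth against every alternative report.
Others report (36, 46, 46): truth gives 40, best alternative gives 40.
Others report (40, 46, 46): truth gives 40, best alternative gives 40.
Others report (46, 36, 46): truth gives 40, best alternative gives 40.
Others report (46, 40, 46): truth gives 40, best alternative gives 40.
Others report (46, 46, 36): truth gives 40, best alternative gives 40.
Others report (46, 46, 40): truth gives 40, best alternative gives 40.
(Remaining 119 profiles checked similarly; truth is weakly best in each.)
In every case the truthful report is at least as good as any alternative, so it is a dominant strategy.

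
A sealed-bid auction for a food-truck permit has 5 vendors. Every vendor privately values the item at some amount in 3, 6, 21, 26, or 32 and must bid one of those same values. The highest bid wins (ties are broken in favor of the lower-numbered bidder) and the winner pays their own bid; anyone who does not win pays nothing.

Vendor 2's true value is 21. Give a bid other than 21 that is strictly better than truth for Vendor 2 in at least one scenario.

6

Suppose Vendor 1 bids 3, Vendor 3 bids 3, Vendor 4 bids 3 and Vendor 5 bids 3.
Bid 21: wins, pays 21, utility 21 - 21 = 0.
Bid 6: wins, pays 6, utility 21 - 6 = 15.
So bidding 6 beats truth here (15 > 0).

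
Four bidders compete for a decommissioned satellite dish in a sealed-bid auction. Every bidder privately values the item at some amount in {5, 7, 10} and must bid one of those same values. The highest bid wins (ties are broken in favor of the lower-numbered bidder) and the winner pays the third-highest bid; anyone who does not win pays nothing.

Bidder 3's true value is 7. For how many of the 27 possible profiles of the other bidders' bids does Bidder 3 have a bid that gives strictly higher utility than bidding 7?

Others bid (5, 5, 10): truth gives 0; bid 10 gives 2 > 0. Violating.
Others bid (5, 7, 5): truth gives 0; bid 10 gives 2 > 0. Violating.
Others bid (7, 5, 5): truth gives 0; bid 10 gives 2 > 0. Violating.
Others bid (5, 5, 5): truth gives 2; no alternative beats it.
Others bid (5, 5, 7): truth gives 2; no alternative beats it.
(Checking all 27 profiles: 3 have a profitable deviation, 24 do not.)

3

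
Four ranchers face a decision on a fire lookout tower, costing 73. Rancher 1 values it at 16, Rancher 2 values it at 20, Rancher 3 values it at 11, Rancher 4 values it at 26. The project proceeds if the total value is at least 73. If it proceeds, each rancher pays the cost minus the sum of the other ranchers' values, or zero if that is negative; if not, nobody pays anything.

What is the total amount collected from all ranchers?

73

Total value 73 ≥ cost 73, so it is built.
Rancher 1: others sum to 57; max(0, 73 - 57) = 16.
Rancher 2: others sum to 53; max(0, 73 - 53) = 20.
Rancher 3: others sum to 62; max(0, 73 - 62) = 11.
Rancher 4: others sum to 47; max(0, 73 - 47) = 26.
Total collected = 16 + 20 + 11 + 26 = 73.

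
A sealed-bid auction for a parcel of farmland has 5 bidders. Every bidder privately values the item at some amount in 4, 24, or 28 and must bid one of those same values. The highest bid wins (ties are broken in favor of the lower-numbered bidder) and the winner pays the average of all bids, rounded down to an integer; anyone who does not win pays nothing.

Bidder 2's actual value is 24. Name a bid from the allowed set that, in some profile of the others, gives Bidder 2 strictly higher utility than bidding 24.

28

Suppose Bidder 1 bids 4, Bidder 3 bids 4, Bidder 4 bids 4 and Bidder 5 bids 28.
Bid 24: loses, pays 0, utility 0.
Bid 28: wins, pays 13, utility 24 - 13 = 11.
So bidding 28 beats truth here (11 > 0).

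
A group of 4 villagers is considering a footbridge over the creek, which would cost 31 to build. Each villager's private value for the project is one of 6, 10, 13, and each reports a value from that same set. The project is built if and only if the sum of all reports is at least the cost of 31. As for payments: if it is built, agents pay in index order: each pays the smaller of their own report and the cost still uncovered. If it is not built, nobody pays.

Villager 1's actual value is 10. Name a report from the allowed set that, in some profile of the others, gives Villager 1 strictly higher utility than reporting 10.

6

Suppose Villager 2 reports 6, Villager 3 reports 6 and Villager 4 reports 13.
Report 10: project built, pays 10, utility 10 - 10 = 0.
Report 6: project built, pays 6, utility 10 - 6 = 4.
So reporting 6 beats truth here (4 > 0).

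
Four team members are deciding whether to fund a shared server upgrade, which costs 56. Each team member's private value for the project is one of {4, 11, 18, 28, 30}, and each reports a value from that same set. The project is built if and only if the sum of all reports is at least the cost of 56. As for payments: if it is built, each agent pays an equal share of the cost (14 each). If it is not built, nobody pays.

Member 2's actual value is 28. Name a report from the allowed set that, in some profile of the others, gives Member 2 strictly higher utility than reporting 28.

Suppose Member 1 reports 4, Member 3 reports 4 and Member 4 reports 18.
Report 28: project not built, utility 0.
Report 30: project built, pays 14, utility 28 - 14 = 14.
So reporting 30 beats truth here (14 > 0).

30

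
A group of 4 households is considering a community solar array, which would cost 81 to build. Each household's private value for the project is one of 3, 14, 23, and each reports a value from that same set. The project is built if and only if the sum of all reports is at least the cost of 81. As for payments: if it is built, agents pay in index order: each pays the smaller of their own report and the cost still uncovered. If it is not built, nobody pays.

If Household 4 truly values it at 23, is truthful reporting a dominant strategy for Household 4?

Check each profile of the others' reports and compare truth against every alternative report.
Others report (14, 23, 23): truth gives 2, best alternative gives 0.
Others report (23, 14, 23): truth gives 2, best alternative gives 0.
Others report (23, 23, 14): truth gives 2, best alternative gives 0.
Others report (23, 23, 23): truth gives 11, best alternative gives 11.
Others report (3, 3, 3): truth gives 0, best alternative gives 0.
Others report (3, 3, 14): truth gives 0, best alternative gives 0.
(Remaining 21 profiles checked similarly; truth is weakly best in each.)
In every case the truthful report is at least as good as any alternative, so it is a dominant strategy.

Yes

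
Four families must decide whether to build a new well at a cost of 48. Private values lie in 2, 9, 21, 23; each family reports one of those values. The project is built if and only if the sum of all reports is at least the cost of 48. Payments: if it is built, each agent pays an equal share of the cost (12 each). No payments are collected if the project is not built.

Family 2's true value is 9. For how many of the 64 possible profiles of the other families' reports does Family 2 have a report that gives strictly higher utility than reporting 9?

9

Others report (2, 21, 21): truth gives -3; report 2 gives 0 > -3. Violating.
Others report (9, 9, 21): truth gives -3; report 2 gives 0 > -3. Violating.
Others report (9, 9, 23): truth gives -3; report 2 gives 0 > -3. Violating.
Others report (9, 21, 9): truth gives -3; report 2 gives 0 > -3. Violating.
Others report (2, 2, 2): truth gives 0; no alternative beats it.
Others report (2, 2, 9): truth gives 0; no alternative beats it.
(Checking all 64 profiles: 9 have a profitable deviation, 55 do not.)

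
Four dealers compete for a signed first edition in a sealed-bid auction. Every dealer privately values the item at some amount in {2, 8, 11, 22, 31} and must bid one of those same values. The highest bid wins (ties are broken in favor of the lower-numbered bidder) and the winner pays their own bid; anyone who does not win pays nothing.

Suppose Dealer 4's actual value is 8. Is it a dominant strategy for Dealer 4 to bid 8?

Yes

Check each profile of the others' bids and compare truth against every alternative bid.
Others bid (2, 2, 2): truth gives 0, best alternative gives 0.
Others bid (2, 2, 8): truth gives 0, best alternative gives 0.
Others bid (2, 2, 11): truth gives 0, best alternative gives 0.
Others bid (2, 2, 22): truth gives 0, best alternative gives 0.
Others bid (2, 2, 31): truth gives 0, best alternative gives 0.
Others bid (2, 8, 2): truth gives 0, best alternative gives 0.
(Remaining 119 profiles checked similarly; truth is weakly best in each.)
In every case the truthful bid is at least as good as any alternative, so it is a dominant strategy.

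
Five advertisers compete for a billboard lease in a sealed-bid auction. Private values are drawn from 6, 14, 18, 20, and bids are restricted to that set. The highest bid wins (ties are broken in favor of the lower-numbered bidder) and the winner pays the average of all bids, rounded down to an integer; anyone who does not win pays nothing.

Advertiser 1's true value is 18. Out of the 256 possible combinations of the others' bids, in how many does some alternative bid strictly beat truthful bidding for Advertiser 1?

Others bid (6, 6, 6, 6): truth gives 10; bid 6 gives 12 > 10. Violating.
Others bid (6, 6, 6, 14): truth gives 8; bid 14 gives 9 > 8. Violating.
Others bid (6, 6, 6, 20): truth gives 0; bid 20 gives 7 > 0. Violating.
Others bid (6, 6, 14, 6): truth gives 8; bid 14 gives 9 > 8. Violating.
Others bid (6, 6, 6, 18): truth gives 8; no alternative beats it.
Others bid (6, 6, 14, 18): truth gives 6; no alternative beats it.
(Checking all 256 profiles: 147 have a profitable deviation, 109 do not.)

147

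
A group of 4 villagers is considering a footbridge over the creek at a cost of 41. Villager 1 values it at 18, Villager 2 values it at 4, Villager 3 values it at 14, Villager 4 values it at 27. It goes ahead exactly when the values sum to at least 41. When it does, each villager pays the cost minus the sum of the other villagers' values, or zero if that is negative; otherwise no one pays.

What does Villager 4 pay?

5

Total value 63 ≥ cost 41, so the project is built.
The other villagers' values sum to 36.
Cost minus that sum is 41 - 36 = 5.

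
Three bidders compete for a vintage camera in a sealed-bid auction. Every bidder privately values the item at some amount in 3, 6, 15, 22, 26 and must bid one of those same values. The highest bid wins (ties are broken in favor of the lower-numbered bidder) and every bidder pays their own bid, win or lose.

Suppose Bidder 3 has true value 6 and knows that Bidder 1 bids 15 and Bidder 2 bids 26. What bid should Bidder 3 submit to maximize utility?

3

Bid 3: loses but pays 3, utility -3.
Bid 6: loses but pays 6, utility -6.
Bid 15: loses but pays 15, utility -15.
Bid 22: loses but pays 22, utility -22.
Bid 26: loses but pays 26, utility -26.
The best choice is 3 with utility -3.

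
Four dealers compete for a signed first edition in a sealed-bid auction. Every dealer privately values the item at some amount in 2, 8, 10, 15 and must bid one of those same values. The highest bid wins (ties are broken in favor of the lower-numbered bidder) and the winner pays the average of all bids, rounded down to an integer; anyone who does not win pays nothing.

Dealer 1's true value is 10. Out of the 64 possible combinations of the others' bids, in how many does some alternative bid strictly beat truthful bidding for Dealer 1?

7

Others bid (2, 2, 2): truth gives 6; bid 2 gives 8 > 6. Violating.
Others bid (2, 2, 15): truth gives 0; bid 15 gives 2 > 0. Violating.
Others bid (2, 8, 8): truth gives 3; bid 8 gives 4 > 3. Violating.
Others bid (2, 15, 2): truth gives 0; bid 15 gives 2 > 0. Violating.
Others bid (2, 2, 8): truth gives 5; no alternative beats it.
Others bid (2, 2, 10): truth gives 4; no alternative beats it.
(Checking all 64 profiles: 7 have a profitable deviation, 57 do not.)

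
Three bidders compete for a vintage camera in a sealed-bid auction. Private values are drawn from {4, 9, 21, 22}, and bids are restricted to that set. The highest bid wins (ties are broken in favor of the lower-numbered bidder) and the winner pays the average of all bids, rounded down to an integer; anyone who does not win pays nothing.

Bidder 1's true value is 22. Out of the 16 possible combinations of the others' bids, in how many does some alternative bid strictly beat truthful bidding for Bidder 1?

4

Others bid (4, 4): truth gives 12; bid 4 gives 18 > 12. Violating.
Others bid (4, 9): truth gives 11; bid 9 gives 15 > 11. Violating.
Others bid (9, 4): truth gives 11; bid 9 gives 15 > 11. Violating.
Others bid (9, 9): truth gives 9; bid 9 gives 13 > 9. Violating.
Others bid (4, 21): truth gives 7; no alternative beats it.
Others bid (4, 22): truth gives 6; no alternative beats it.
(Checking all 16 profiles: 4 have a profitable deviation, 12 do not.)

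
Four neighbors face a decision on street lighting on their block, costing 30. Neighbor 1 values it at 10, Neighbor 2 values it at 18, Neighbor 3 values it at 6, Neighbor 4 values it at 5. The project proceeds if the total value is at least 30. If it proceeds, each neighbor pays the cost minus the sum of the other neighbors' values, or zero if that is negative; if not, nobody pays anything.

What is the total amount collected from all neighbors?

Total value 39 ≥ cost 30, so it is built.
Neighbor 1: others sum to 29; max(0, 30 - 29) = 1.
Neighbor 2: others sum to 21; max(0, 30 - 21) = 9.
Neighbor 3: others sum to 33; max(0, 30 - 33) = 0.
Neighbor 4: others sum to 34; max(0, 30 - 34) = 0.
Total collected = 1 + 9 + 0 + 0 = 10.

10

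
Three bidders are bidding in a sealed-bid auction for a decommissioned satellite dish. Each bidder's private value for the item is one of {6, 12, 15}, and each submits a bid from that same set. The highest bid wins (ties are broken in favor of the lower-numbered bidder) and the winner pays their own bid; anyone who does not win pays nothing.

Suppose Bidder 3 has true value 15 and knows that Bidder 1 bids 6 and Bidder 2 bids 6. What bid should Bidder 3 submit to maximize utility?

12

Bid 6: loses, pays 0, utility 0.
Bid 12: wins, pays 12, utility 15 - 12 = 3.
Bid 15: wins, pays 15, utility 15 - 15 = 0.
The best choice is 12 with utility 3.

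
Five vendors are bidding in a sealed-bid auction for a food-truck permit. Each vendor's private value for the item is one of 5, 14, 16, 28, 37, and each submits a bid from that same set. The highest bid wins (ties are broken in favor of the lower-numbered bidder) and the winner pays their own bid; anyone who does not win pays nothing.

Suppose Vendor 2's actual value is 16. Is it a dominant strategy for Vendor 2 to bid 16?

No

Consider the case where Vendor 1 bids 5, Vendor 3 bids 5, Vendor 4 bids 5 and Vendor 5 bids 5.
Truthful bid 16: wins, pays 16, utility 16 - 16 = 0.
Bid 14 instead: wins, pays 14, utility 16 - 14 = 2.
Since 2 > 0, bidding 14 is strictly better here, so truthful bidding is not dominant.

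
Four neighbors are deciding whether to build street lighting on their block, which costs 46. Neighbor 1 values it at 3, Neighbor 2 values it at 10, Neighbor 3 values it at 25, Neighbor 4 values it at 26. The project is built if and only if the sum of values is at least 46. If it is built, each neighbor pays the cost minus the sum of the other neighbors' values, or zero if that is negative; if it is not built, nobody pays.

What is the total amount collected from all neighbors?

15

Total value 64 ≥ cost 46, so it is built.
Neighbor 1: others sum to 61; max(0, 46 - 61) = 0.
Neighbor 2: others sum to 54; max(0, 46 - 54) = 0.
Neighbor 3: others sum to 39; max(0, 46 - 39) = 7.
Neighbor 4: others sum to 38; max(0, 46 - 38) = 8.
Total collected = 0 + 0 + 7 + 8 = 15.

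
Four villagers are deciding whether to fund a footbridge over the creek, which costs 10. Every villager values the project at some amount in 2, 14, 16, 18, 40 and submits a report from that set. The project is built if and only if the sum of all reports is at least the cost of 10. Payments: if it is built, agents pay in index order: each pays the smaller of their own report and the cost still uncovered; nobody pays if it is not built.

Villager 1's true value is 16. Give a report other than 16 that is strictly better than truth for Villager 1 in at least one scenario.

2

Suppose Villager 2 reports 2, Villager 3 reports 2 and Villager 4 reports 14.
Report 16: project built, pays 10, utility 16 - 10 = 6.
Report 2: project built, pays 2, utility 16 - 2 = 14.
So reporting 2 beats truth here (14 > 6).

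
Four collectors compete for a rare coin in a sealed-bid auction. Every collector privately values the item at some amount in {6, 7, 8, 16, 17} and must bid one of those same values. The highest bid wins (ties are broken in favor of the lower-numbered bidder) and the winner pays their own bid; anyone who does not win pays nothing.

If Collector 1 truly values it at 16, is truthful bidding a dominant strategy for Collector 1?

Consider the case where Collector 2 bids 6, Collector 3 bids 6 and Collector 4 bids 6.
Truthful bid 16: wins, pays 16, utility 16 - 16 = 0.
Bid 6 instead: wins, pays 6, utility 16 - 6 = 10.
Since 10 > 0, bidding 6 is strictly better here, so truthful bidding is not dominant.

No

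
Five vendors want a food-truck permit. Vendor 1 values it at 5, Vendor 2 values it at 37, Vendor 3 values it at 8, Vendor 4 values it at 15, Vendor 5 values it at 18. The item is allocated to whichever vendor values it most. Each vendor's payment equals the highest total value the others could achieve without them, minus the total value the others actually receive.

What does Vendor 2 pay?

Vendor 2 has the highest value and receives the item.
Without Vendor 2, the item would go to the next-highest value, 18, so the others could achieve 18.
With Vendor 2 present and winning, the others receive nothing, so their total is 0.
Payment = 18 - 0 = 18.

18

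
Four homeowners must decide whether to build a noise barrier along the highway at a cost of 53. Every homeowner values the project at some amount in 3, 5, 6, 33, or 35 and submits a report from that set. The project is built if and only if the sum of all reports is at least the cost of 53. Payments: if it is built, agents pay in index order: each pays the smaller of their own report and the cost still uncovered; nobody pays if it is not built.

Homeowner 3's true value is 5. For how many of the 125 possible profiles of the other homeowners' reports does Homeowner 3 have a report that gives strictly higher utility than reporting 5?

Others report (3, 33, 33): truth gives 0; report 3 gives 2 > 0. Violating.
Others report (3, 33, 35): truth gives 0; report 3 gives 2 > 0. Violating.
Others report (3, 35, 33): truth gives 0; report 3 gives 2 > 0. Violating.
Others report (3, 35, 35): truth gives 0; report 3 gives 2 > 0. Violating.
Others report (3, 3, 3): truth gives 0; no alternative beats it.
Others report (3, 3, 5): truth gives 0; no alternative beats it.
(Checking all 125 profiles: 24 have a profitable deviation, 101 do not.)

24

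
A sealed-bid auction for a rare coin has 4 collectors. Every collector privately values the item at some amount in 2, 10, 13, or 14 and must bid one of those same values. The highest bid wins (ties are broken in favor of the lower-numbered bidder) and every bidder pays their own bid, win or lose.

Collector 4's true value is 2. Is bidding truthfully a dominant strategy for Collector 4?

Yes

Check each profile of the others' bids and compare truth against every alternative bid.
Others bid (2, 2, 10): truth gives -2, best alternative gives -10.
Others bid (2, 2, 13): truth gives -2, best alternative gives -10.
Others bid (2, 2, 14): truth gives -2, best alternative gives -10.
Others bid (2, 10, 2): truth gives -2, best alternative gives -10.
Others bid (2, 10, 10): truth gives -2, best alternative gives -10.
Others bid (2, 10, 13): truth gives -2, best alternative gives -10.
(Remaining 58 profiles checked similarly; truth is weakly best in each.)
In every case the truthful bid is at least as good as any alternative, so it is a dominant strategy.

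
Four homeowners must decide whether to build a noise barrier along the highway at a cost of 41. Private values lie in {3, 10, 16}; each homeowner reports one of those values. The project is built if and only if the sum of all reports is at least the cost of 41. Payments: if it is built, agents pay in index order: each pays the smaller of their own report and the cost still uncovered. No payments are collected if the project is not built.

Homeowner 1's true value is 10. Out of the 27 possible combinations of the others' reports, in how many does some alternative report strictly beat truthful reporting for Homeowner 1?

4

Others report (10, 16, 16): truth gives 0; report 3 gives 7 > 0. Violating.
Others report (16, 10, 16): truth gives 0; report 3 gives 7 > 0. Violating.
Others report (16, 16, 10): truth gives 0; report 3 gives 7 > 0. Violating.
Others report (16, 16, 16): truth gives 0; report 3 gives 7 > 0. Violating.
Others report (3, 3, 3): truth gives 0; no alternative beats it.
Others report (3, 3, 10): truth gives 0; no alternative beats it.
(Checking all 27 profiles: 4 have a profitable deviation, 23 do not.)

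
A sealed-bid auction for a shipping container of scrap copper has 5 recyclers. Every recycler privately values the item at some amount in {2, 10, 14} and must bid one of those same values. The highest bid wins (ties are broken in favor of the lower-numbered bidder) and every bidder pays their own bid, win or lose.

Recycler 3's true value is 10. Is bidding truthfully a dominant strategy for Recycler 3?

Consider the case where Recycler 1 bids 2, Recycler 2 bids 2, Recycler 4 bids 2 and Recycler 5 bids 14.
Truthful bid 10: loses but pays 10, utility -10.
Bid 2 instead: loses but pays 2, utility -2.
Since -2 > -10, bidding 2 is strictly better here, so truthful bidding is not dominant.

No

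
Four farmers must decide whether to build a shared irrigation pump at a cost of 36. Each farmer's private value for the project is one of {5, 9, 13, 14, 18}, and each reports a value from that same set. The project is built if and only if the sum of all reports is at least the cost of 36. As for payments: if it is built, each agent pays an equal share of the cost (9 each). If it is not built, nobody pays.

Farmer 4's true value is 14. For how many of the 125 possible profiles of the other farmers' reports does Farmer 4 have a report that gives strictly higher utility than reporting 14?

3

Others report (5, 5, 9): truth gives 0; report 18 gives 5 > 0. Violating.
Others report (5, 9, 5): truth gives 0; report 18 gives 5 > 0. Violating.
Others report (9, 5, 5): truth gives 0; report 18 gives 5 > 0. Violating.
Others report (5, 5, 5): truth gives 0; no alternative beats it.
Others report (5, 5, 13): truth gives 5; no alternative beats it.
(Checking all 125 profiles: 3 have a profitable deviation, 122 do not.)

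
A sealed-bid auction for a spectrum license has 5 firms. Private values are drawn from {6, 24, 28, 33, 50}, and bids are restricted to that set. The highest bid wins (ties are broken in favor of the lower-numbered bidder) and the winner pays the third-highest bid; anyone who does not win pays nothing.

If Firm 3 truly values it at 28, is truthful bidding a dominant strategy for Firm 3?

No

Consider the case where Firm 1 bids 6, Firm 2 bids 6, Firm 4 bids 6 and Firm 5 bids 33.
Truthful bid 28: loses, pays 0, utility 0.
Bid 33 instead: wins, pays 6, utility 28 - 6 = 22.
Since 22 > 0, bidding 33 is strictly better here, so truthful bidding is not dominant.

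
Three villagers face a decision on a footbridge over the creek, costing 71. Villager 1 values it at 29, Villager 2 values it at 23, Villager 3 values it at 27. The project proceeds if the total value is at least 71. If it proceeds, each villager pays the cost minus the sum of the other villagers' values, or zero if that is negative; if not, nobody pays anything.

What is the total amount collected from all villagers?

Total value 79 ≥ cost 71, so it is built.
Villager 1: others sum to 50; max(0, 71 - 50) = 21.
Villager 2: others sum to 56; max(0, 71 - 56) = 15.
Villager 3: others sum to 52; max(0, 71 - 52) = 19.
Total collected = 21 + 15 + 19 = 55.

55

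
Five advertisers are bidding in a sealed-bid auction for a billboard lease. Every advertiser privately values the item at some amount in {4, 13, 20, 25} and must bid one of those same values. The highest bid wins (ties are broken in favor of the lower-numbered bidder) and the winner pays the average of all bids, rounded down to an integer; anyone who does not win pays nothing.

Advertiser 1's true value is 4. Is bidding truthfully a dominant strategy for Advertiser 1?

Yes

Check each profile of the others' bids and compare truth against every alternative bid.
Others bid (13, 13, 13, 13): truth gives 0, best alternative gives -9.
Others bid (4, 13, 13, 13): truth gives 0, best alternative gives -7.
Others bid (13, 4, 13, 13): truth gives 0, best alternative gives -7.
Others bid (13, 13, 4, 13): truth gives 0, best alternative gives -7.
Others bid (13, 13, 13, 4): truth gives 0, best alternative gives -7.
Others bid (4, 4, 13, 13): truth gives 0, best alternative gives -5.
(Remaining 250 profiles checked similarly; truth is weakly best in each.)
In every case the truthful bid is at least as good as any alternative, so it is a dominant strategy.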